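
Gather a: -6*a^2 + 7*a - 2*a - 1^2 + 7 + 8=-6*a^2 + 5*a + 14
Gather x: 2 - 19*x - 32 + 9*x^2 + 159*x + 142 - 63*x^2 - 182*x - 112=-54*x^2 - 42*x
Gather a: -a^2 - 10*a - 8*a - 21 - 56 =-a^2 - 18*a - 77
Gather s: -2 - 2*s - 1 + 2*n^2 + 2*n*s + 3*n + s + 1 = 2*n^2 + 3*n + s*(2*n - 1) - 2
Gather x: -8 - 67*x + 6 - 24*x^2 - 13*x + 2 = -24*x^2 - 80*x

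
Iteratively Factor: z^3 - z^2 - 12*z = (z + 3)*(z^2 - 4*z) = z*(z + 3)*(z - 4)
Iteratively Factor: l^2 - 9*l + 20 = (l - 4)*(l - 5)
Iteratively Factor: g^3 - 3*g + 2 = (g + 2)*(g^2 - 2*g + 1) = (g - 1)*(g + 2)*(g - 1)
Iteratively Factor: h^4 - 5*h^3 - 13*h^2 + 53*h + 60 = (h + 1)*(h^3 - 6*h^2 - 7*h + 60) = (h + 1)*(h + 3)*(h^2 - 9*h + 20) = (h - 5)*(h + 1)*(h + 3)*(h - 4)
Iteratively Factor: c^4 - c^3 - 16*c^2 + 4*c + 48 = (c + 3)*(c^3 - 4*c^2 - 4*c + 16) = (c - 2)*(c + 3)*(c^2 - 2*c - 8) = (c - 2)*(c + 2)*(c + 3)*(c - 4)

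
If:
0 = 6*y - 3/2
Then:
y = 1/4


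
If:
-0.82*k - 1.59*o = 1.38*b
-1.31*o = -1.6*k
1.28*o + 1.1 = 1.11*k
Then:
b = 4.86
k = -2.43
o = -2.96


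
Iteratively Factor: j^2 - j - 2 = (j + 1)*(j - 2)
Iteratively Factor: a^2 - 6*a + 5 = (a - 5)*(a - 1)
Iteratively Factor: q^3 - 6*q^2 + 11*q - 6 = (q - 2)*(q^2 - 4*q + 3) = (q - 2)*(q - 1)*(q - 3)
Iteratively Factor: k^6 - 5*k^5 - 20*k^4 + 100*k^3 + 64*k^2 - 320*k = (k)*(k^5 - 5*k^4 - 20*k^3 + 100*k^2 + 64*k - 320) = k*(k + 4)*(k^4 - 9*k^3 + 16*k^2 + 36*k - 80) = k*(k - 2)*(k + 4)*(k^3 - 7*k^2 + 2*k + 40) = k*(k - 4)*(k - 2)*(k + 4)*(k^2 - 3*k - 10) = k*(k - 5)*(k - 4)*(k - 2)*(k + 4)*(k + 2)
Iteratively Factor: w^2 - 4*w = (w)*(w - 4)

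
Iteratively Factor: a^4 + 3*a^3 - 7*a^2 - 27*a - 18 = (a + 1)*(a^3 + 2*a^2 - 9*a - 18) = (a + 1)*(a + 2)*(a^2 - 9) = (a - 3)*(a + 1)*(a + 2)*(a + 3)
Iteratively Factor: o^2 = (o)*(o)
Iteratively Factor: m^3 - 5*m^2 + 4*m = (m)*(m^2 - 5*m + 4) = m*(m - 4)*(m - 1)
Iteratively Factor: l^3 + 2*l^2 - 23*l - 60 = (l + 4)*(l^2 - 2*l - 15) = (l - 5)*(l + 4)*(l + 3)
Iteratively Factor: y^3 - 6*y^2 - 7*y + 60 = (y + 3)*(y^2 - 9*y + 20) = (y - 5)*(y + 3)*(y - 4)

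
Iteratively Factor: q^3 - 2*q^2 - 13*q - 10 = (q + 2)*(q^2 - 4*q - 5) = (q - 5)*(q + 2)*(q + 1)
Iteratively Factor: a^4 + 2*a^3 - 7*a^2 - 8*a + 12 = (a - 2)*(a^3 + 4*a^2 + a - 6) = (a - 2)*(a + 2)*(a^2 + 2*a - 3) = (a - 2)*(a - 1)*(a + 2)*(a + 3)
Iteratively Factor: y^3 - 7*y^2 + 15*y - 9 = (y - 3)*(y^2 - 4*y + 3) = (y - 3)^2*(y - 1)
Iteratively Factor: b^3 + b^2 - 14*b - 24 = (b - 4)*(b^2 + 5*b + 6) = (b - 4)*(b + 3)*(b + 2)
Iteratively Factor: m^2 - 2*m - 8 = (m + 2)*(m - 4)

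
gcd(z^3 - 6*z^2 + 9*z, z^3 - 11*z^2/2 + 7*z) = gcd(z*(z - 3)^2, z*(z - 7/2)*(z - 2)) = z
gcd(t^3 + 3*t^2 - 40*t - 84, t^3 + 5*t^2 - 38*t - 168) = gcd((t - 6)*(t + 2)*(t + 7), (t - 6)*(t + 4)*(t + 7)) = t^2 + t - 42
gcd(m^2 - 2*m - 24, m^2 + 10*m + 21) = 1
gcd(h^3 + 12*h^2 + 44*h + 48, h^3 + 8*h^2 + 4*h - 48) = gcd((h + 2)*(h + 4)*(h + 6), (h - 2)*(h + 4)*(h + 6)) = h^2 + 10*h + 24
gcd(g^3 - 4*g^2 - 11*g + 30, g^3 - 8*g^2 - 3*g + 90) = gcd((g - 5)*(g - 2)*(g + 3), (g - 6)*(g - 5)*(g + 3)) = g^2 - 2*g - 15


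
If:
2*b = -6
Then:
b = -3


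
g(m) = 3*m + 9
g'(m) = 3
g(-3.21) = -0.63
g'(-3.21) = 3.00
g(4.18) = 21.54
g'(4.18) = 3.00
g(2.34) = 16.02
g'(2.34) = 3.00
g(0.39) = 10.17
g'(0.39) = 3.00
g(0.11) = 9.33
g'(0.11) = 3.00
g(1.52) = 13.56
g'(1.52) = 3.00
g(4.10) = 21.30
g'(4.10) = 3.00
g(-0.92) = 6.24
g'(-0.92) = 3.00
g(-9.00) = -18.00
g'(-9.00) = 3.00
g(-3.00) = 0.00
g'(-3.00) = 3.00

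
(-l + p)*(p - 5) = -l*p + 5*l + p^2 - 5*p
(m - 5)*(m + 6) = m^2 + m - 30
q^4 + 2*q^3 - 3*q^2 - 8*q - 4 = (q - 2)*(q + 1)^2*(q + 2)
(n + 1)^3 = n^3 + 3*n^2 + 3*n + 1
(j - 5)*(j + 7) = j^2 + 2*j - 35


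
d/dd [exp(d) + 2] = exp(d)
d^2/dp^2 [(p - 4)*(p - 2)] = 2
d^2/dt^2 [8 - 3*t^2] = -6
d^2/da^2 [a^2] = 2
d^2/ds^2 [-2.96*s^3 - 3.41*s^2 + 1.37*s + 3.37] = -17.76*s - 6.82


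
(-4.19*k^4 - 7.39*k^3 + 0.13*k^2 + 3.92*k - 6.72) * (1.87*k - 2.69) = -7.8353*k^5 - 2.5482*k^4 + 20.1222*k^3 + 6.9807*k^2 - 23.1112*k + 18.0768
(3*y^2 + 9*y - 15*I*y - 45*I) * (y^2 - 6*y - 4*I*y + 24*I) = 3*y^4 - 9*y^3 - 27*I*y^3 - 114*y^2 + 81*I*y^2 + 180*y + 486*I*y + 1080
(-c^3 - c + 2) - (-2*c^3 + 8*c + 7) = c^3 - 9*c - 5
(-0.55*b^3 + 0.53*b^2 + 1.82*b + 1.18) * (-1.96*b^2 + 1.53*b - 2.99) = 1.078*b^5 - 1.8803*b^4 - 1.1118*b^3 - 1.1129*b^2 - 3.6364*b - 3.5282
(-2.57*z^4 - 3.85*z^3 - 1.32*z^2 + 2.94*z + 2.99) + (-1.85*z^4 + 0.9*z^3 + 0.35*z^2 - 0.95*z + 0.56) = -4.42*z^4 - 2.95*z^3 - 0.97*z^2 + 1.99*z + 3.55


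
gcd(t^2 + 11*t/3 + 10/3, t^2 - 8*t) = 1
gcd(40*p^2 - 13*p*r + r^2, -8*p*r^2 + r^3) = 8*p - r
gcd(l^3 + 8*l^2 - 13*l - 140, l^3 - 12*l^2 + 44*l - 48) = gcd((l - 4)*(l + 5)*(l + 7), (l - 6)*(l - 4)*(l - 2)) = l - 4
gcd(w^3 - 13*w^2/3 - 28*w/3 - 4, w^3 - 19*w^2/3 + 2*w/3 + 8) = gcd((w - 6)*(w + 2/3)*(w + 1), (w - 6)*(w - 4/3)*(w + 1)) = w^2 - 5*w - 6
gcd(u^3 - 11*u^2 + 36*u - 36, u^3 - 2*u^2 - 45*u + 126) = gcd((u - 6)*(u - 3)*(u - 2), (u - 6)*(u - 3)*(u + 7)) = u^2 - 9*u + 18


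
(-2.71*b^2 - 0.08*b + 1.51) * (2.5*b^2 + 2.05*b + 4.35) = -6.775*b^4 - 5.7555*b^3 - 8.1775*b^2 + 2.7475*b + 6.5685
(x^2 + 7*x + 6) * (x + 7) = x^3 + 14*x^2 + 55*x + 42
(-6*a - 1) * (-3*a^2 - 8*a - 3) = 18*a^3 + 51*a^2 + 26*a + 3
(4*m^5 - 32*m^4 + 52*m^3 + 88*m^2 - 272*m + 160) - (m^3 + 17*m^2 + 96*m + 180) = 4*m^5 - 32*m^4 + 51*m^3 + 71*m^2 - 368*m - 20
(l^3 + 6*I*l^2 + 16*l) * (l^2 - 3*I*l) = l^5 + 3*I*l^4 + 34*l^3 - 48*I*l^2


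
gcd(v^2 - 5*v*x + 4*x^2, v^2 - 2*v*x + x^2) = -v + x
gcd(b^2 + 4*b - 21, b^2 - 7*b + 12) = b - 3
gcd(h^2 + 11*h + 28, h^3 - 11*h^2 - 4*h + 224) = h + 4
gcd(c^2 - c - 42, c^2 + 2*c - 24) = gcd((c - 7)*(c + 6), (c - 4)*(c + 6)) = c + 6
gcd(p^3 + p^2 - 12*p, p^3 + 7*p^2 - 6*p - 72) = p^2 + p - 12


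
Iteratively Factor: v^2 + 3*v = (v + 3)*(v)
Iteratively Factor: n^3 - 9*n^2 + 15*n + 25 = (n - 5)*(n^2 - 4*n - 5) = (n - 5)*(n + 1)*(n - 5)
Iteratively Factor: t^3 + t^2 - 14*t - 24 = (t + 3)*(t^2 - 2*t - 8) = (t - 4)*(t + 3)*(t + 2)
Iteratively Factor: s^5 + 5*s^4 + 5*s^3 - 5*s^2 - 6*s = (s + 1)*(s^4 + 4*s^3 + s^2 - 6*s) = (s - 1)*(s + 1)*(s^3 + 5*s^2 + 6*s) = (s - 1)*(s + 1)*(s + 3)*(s^2 + 2*s) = (s - 1)*(s + 1)*(s + 2)*(s + 3)*(s)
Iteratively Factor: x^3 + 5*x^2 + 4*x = (x + 4)*(x^2 + x) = (x + 1)*(x + 4)*(x)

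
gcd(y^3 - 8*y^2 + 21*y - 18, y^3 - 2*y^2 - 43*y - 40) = 1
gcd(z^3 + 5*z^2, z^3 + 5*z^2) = z^3 + 5*z^2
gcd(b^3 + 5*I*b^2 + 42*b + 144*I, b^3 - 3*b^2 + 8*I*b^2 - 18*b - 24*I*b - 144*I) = b + 8*I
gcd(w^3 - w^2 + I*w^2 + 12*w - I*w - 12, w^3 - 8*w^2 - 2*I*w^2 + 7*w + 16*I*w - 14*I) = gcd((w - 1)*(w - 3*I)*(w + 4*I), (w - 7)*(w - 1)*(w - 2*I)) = w - 1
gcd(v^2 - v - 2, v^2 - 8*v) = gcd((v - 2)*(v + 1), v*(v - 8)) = 1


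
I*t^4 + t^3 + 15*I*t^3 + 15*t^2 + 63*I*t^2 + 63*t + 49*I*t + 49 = (t + 7)^2*(t - I)*(I*t + I)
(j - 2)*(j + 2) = j^2 - 4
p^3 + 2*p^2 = p^2*(p + 2)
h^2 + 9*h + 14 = (h + 2)*(h + 7)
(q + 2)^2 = q^2 + 4*q + 4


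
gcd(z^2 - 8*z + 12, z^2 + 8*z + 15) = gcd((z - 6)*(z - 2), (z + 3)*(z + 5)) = 1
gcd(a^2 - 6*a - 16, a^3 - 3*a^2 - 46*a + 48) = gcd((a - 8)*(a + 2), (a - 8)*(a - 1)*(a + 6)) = a - 8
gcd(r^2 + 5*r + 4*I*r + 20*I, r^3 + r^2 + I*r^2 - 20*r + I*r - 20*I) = r + 5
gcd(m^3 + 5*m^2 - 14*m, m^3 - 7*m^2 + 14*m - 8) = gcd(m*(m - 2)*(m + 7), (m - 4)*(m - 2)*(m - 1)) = m - 2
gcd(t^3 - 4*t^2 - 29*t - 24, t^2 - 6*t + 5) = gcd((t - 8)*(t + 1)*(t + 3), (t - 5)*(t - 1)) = 1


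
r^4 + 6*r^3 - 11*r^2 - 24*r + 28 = (r - 2)*(r - 1)*(r + 2)*(r + 7)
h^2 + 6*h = h*(h + 6)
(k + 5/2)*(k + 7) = k^2 + 19*k/2 + 35/2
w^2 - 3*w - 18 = (w - 6)*(w + 3)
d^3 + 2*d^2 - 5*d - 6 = (d - 2)*(d + 1)*(d + 3)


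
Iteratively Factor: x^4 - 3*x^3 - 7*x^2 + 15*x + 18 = (x + 2)*(x^3 - 5*x^2 + 3*x + 9) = (x + 1)*(x + 2)*(x^2 - 6*x + 9) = (x - 3)*(x + 1)*(x + 2)*(x - 3)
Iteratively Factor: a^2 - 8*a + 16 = (a - 4)*(a - 4)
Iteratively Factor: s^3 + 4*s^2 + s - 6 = (s - 1)*(s^2 + 5*s + 6) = (s - 1)*(s + 2)*(s + 3)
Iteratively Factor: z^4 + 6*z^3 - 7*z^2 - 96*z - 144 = (z - 4)*(z^3 + 10*z^2 + 33*z + 36) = (z - 4)*(z + 4)*(z^2 + 6*z + 9) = (z - 4)*(z + 3)*(z + 4)*(z + 3)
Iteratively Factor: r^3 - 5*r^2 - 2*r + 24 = (r - 3)*(r^2 - 2*r - 8) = (r - 4)*(r - 3)*(r + 2)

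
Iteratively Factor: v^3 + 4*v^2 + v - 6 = (v + 3)*(v^2 + v - 2) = (v - 1)*(v + 3)*(v + 2)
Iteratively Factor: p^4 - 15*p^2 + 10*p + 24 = (p - 2)*(p^3 + 2*p^2 - 11*p - 12) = (p - 3)*(p - 2)*(p^2 + 5*p + 4) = (p - 3)*(p - 2)*(p + 4)*(p + 1)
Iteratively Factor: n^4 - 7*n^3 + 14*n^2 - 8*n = (n - 4)*(n^3 - 3*n^2 + 2*n) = n*(n - 4)*(n^2 - 3*n + 2) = n*(n - 4)*(n - 2)*(n - 1)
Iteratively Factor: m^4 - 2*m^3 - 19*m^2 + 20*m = (m + 4)*(m^3 - 6*m^2 + 5*m) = m*(m + 4)*(m^2 - 6*m + 5) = m*(m - 5)*(m + 4)*(m - 1)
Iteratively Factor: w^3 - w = (w)*(w^2 - 1) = w*(w + 1)*(w - 1)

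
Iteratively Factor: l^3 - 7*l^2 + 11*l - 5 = (l - 1)*(l^2 - 6*l + 5) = (l - 5)*(l - 1)*(l - 1)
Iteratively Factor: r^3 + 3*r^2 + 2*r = (r + 1)*(r^2 + 2*r) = r*(r + 1)*(r + 2)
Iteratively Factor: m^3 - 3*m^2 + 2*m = (m - 1)*(m^2 - 2*m) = (m - 2)*(m - 1)*(m)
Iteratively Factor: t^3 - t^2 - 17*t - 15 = (t + 3)*(t^2 - 4*t - 5) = (t - 5)*(t + 3)*(t + 1)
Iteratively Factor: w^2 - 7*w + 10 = (w - 2)*(w - 5)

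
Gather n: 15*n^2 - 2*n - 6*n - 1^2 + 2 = 15*n^2 - 8*n + 1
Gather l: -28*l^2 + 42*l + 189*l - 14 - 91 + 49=-28*l^2 + 231*l - 56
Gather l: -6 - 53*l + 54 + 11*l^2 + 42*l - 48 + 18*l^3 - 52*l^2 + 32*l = 18*l^3 - 41*l^2 + 21*l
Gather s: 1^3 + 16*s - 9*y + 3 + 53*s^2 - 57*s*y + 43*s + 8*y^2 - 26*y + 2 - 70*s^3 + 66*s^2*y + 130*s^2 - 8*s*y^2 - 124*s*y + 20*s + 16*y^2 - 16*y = -70*s^3 + s^2*(66*y + 183) + s*(-8*y^2 - 181*y + 79) + 24*y^2 - 51*y + 6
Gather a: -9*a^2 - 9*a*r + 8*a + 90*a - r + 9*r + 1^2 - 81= -9*a^2 + a*(98 - 9*r) + 8*r - 80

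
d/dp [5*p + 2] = 5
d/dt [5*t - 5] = 5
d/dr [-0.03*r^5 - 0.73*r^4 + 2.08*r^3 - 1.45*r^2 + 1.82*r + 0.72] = -0.15*r^4 - 2.92*r^3 + 6.24*r^2 - 2.9*r + 1.82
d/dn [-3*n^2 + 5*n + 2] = 5 - 6*n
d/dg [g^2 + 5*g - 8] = 2*g + 5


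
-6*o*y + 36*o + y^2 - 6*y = (-6*o + y)*(y - 6)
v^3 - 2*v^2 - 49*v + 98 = (v - 7)*(v - 2)*(v + 7)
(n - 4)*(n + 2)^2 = n^3 - 12*n - 16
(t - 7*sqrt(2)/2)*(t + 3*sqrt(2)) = t^2 - sqrt(2)*t/2 - 21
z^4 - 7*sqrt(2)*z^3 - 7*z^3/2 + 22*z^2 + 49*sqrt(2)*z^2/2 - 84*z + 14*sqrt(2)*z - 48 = (z - 4)*(z + 1/2)*(z - 4*sqrt(2))*(z - 3*sqrt(2))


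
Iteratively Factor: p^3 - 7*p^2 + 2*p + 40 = (p - 4)*(p^2 - 3*p - 10) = (p - 5)*(p - 4)*(p + 2)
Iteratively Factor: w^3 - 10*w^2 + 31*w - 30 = (w - 3)*(w^2 - 7*w + 10) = (w - 3)*(w - 2)*(w - 5)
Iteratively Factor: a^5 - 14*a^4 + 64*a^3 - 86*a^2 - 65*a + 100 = (a - 4)*(a^4 - 10*a^3 + 24*a^2 + 10*a - 25) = (a - 4)*(a + 1)*(a^3 - 11*a^2 + 35*a - 25) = (a - 5)*(a - 4)*(a + 1)*(a^2 - 6*a + 5) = (a - 5)^2*(a - 4)*(a + 1)*(a - 1)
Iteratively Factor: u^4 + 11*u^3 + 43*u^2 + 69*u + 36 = (u + 3)*(u^3 + 8*u^2 + 19*u + 12) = (u + 3)*(u + 4)*(u^2 + 4*u + 3) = (u + 1)*(u + 3)*(u + 4)*(u + 3)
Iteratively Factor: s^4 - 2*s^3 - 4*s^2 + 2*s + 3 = (s + 1)*(s^3 - 3*s^2 - s + 3) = (s + 1)^2*(s^2 - 4*s + 3) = (s - 1)*(s + 1)^2*(s - 3)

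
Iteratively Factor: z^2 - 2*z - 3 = (z - 3)*(z + 1)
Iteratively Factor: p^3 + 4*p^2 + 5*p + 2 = (p + 1)*(p^2 + 3*p + 2) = (p + 1)^2*(p + 2)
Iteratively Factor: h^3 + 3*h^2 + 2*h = (h + 1)*(h^2 + 2*h) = (h + 1)*(h + 2)*(h)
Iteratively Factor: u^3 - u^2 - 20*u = (u)*(u^2 - u - 20) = u*(u + 4)*(u - 5)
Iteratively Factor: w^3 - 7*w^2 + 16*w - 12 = (w - 2)*(w^2 - 5*w + 6) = (w - 2)^2*(w - 3)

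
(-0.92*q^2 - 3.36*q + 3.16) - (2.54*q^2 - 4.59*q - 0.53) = -3.46*q^2 + 1.23*q + 3.69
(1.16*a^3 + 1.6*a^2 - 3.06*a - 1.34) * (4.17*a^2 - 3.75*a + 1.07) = 4.8372*a^5 + 2.322*a^4 - 17.519*a^3 + 7.5992*a^2 + 1.7508*a - 1.4338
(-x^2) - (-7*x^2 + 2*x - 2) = 6*x^2 - 2*x + 2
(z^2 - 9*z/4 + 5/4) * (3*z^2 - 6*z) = 3*z^4 - 51*z^3/4 + 69*z^2/4 - 15*z/2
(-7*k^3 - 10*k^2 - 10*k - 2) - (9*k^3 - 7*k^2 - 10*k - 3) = -16*k^3 - 3*k^2 + 1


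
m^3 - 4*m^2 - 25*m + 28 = (m - 7)*(m - 1)*(m + 4)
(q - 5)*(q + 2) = q^2 - 3*q - 10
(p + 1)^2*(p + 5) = p^3 + 7*p^2 + 11*p + 5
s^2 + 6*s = s*(s + 6)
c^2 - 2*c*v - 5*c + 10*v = (c - 5)*(c - 2*v)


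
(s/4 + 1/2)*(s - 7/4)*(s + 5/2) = s^3/4 + 11*s^2/16 - 23*s/32 - 35/16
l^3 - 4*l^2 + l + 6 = (l - 3)*(l - 2)*(l + 1)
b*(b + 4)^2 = b^3 + 8*b^2 + 16*b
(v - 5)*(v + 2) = v^2 - 3*v - 10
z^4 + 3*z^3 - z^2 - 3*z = z*(z - 1)*(z + 1)*(z + 3)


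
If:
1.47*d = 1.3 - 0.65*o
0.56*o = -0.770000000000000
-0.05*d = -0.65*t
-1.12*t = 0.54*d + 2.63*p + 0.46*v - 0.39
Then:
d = 1.49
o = -1.38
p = -0.174904942965779*v - 0.207010941258633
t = 0.11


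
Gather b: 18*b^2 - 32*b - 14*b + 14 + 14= 18*b^2 - 46*b + 28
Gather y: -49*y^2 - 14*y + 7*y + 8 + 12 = -49*y^2 - 7*y + 20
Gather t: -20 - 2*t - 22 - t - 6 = -3*t - 48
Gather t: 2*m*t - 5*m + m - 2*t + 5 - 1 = -4*m + t*(2*m - 2) + 4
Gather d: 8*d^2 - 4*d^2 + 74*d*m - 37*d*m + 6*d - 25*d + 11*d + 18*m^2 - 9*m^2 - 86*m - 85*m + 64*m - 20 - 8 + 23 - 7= 4*d^2 + d*(37*m - 8) + 9*m^2 - 107*m - 12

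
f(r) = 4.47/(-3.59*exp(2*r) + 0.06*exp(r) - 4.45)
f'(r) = 4.47*(7.18*exp(2*r) - 0.06*exp(r))/(-3.59*exp(2*r) + 0.06*exp(r) - 4.45)^2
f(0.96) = -0.16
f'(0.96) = 0.26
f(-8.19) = -1.00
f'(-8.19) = -0.00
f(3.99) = -0.00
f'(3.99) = 0.00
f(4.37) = -0.00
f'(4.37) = 0.00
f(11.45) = -0.00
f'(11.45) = 0.00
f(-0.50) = -0.78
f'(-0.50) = 0.35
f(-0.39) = -0.74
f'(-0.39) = 0.40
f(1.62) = -0.05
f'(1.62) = 0.09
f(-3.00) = -1.00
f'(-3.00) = 0.00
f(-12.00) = -1.00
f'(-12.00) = 0.00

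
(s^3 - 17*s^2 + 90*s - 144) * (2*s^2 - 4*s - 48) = 2*s^5 - 38*s^4 + 200*s^3 + 168*s^2 - 3744*s + 6912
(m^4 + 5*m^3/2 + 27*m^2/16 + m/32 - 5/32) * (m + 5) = m^5 + 15*m^4/2 + 227*m^3/16 + 271*m^2/32 - 25/32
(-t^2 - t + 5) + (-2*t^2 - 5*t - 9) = -3*t^2 - 6*t - 4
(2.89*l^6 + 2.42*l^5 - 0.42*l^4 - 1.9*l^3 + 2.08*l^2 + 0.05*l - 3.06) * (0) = 0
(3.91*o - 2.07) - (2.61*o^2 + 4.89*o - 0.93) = -2.61*o^2 - 0.98*o - 1.14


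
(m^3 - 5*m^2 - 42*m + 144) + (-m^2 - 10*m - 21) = m^3 - 6*m^2 - 52*m + 123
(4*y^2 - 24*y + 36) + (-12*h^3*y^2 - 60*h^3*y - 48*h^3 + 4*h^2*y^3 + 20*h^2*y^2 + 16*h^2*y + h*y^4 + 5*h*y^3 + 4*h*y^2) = -12*h^3*y^2 - 60*h^3*y - 48*h^3 + 4*h^2*y^3 + 20*h^2*y^2 + 16*h^2*y + h*y^4 + 5*h*y^3 + 4*h*y^2 + 4*y^2 - 24*y + 36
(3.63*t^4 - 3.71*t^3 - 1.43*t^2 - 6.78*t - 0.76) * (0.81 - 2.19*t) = -7.9497*t^5 + 11.0652*t^4 + 0.1266*t^3 + 13.6899*t^2 - 3.8274*t - 0.6156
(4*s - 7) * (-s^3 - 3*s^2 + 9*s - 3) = -4*s^4 - 5*s^3 + 57*s^2 - 75*s + 21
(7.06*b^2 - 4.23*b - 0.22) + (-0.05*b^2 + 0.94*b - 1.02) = 7.01*b^2 - 3.29*b - 1.24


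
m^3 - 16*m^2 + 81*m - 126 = (m - 7)*(m - 6)*(m - 3)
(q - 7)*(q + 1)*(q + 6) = q^3 - 43*q - 42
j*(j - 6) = j^2 - 6*j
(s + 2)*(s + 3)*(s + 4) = s^3 + 9*s^2 + 26*s + 24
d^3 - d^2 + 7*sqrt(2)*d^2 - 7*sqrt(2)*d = d*(d - 1)*(d + 7*sqrt(2))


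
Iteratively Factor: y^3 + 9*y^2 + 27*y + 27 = (y + 3)*(y^2 + 6*y + 9) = (y + 3)^2*(y + 3)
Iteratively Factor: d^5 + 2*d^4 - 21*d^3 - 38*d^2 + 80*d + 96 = (d + 3)*(d^4 - d^3 - 18*d^2 + 16*d + 32) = (d + 3)*(d + 4)*(d^3 - 5*d^2 + 2*d + 8) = (d - 2)*(d + 3)*(d + 4)*(d^2 - 3*d - 4) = (d - 2)*(d + 1)*(d + 3)*(d + 4)*(d - 4)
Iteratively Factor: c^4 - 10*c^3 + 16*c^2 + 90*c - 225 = (c - 3)*(c^3 - 7*c^2 - 5*c + 75) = (c - 3)*(c + 3)*(c^2 - 10*c + 25) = (c - 5)*(c - 3)*(c + 3)*(c - 5)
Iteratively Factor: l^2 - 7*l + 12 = (l - 4)*(l - 3)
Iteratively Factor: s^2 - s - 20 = (s + 4)*(s - 5)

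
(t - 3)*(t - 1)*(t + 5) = t^3 + t^2 - 17*t + 15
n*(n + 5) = n^2 + 5*n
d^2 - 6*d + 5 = (d - 5)*(d - 1)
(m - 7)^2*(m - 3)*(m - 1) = m^4 - 18*m^3 + 108*m^2 - 238*m + 147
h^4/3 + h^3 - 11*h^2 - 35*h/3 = h*(h/3 + 1/3)*(h - 5)*(h + 7)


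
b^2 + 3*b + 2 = (b + 1)*(b + 2)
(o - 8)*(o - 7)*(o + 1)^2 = o^4 - 13*o^3 + 27*o^2 + 97*o + 56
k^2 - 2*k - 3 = (k - 3)*(k + 1)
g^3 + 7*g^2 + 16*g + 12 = (g + 2)^2*(g + 3)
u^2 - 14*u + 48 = (u - 8)*(u - 6)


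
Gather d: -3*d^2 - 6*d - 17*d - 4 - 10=-3*d^2 - 23*d - 14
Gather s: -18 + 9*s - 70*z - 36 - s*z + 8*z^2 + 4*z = s*(9 - z) + 8*z^2 - 66*z - 54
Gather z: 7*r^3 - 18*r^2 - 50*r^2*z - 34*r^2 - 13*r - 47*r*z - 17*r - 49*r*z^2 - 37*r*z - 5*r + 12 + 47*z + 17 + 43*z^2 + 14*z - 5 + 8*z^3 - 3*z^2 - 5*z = 7*r^3 - 52*r^2 - 35*r + 8*z^3 + z^2*(40 - 49*r) + z*(-50*r^2 - 84*r + 56) + 24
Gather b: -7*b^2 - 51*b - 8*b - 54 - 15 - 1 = -7*b^2 - 59*b - 70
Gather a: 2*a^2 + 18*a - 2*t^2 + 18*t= 2*a^2 + 18*a - 2*t^2 + 18*t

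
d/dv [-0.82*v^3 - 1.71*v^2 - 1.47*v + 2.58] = -2.46*v^2 - 3.42*v - 1.47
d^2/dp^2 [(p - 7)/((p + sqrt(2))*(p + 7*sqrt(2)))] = 2*(p^3 - 21*p^2 - 168*sqrt(2)*p - 42*p - 798 - 112*sqrt(2))/(p^6 + 24*sqrt(2)*p^5 + 426*p^4 + 1696*sqrt(2)*p^3 + 5964*p^2 + 4704*sqrt(2)*p + 2744)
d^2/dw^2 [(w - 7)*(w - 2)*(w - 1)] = 6*w - 20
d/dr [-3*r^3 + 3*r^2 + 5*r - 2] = -9*r^2 + 6*r + 5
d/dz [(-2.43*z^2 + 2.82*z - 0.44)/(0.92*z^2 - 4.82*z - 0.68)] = (9.1182*z^2 + 4.1144*z - 4.0384)/(0.8464*z^4 - 8.8688*z^3 + 21.9812*z^2 + 6.5552*z + 0.4624)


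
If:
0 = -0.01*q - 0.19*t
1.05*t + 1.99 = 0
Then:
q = 36.01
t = -1.90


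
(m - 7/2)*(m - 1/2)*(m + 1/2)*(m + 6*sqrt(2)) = m^4 - 7*m^3/2 + 6*sqrt(2)*m^3 - 21*sqrt(2)*m^2 - m^2/4 - 3*sqrt(2)*m/2 + 7*m/8 + 21*sqrt(2)/4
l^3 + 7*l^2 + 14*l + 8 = (l + 1)*(l + 2)*(l + 4)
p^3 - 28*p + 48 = (p - 4)*(p - 2)*(p + 6)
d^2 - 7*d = d*(d - 7)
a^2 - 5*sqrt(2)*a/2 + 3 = (a - 3*sqrt(2)/2)*(a - sqrt(2))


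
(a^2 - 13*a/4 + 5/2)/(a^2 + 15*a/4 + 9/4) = (4*a^2 - 13*a + 10)/(4*a^2 + 15*a + 9)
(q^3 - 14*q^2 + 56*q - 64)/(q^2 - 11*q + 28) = (q^2 - 10*q + 16)/(q - 7)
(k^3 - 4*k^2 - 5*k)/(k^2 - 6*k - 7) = k*(k - 5)/(k - 7)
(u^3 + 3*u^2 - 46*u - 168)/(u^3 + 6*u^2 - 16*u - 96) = (u - 7)/(u - 4)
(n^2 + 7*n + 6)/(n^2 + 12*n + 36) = (n + 1)/(n + 6)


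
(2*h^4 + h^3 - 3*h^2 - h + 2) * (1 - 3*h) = -6*h^5 - h^4 + 10*h^3 - 7*h + 2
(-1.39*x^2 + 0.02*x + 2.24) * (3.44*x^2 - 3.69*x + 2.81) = -4.7816*x^4 + 5.1979*x^3 + 3.7259*x^2 - 8.2094*x + 6.2944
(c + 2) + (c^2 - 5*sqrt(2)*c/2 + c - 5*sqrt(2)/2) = c^2 - 5*sqrt(2)*c/2 + 2*c - 5*sqrt(2)/2 + 2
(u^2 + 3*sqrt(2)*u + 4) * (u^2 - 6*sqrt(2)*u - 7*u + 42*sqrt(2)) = u^4 - 7*u^3 - 3*sqrt(2)*u^3 - 32*u^2 + 21*sqrt(2)*u^2 - 24*sqrt(2)*u + 224*u + 168*sqrt(2)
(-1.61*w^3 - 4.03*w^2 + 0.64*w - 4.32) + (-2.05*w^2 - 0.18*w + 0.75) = -1.61*w^3 - 6.08*w^2 + 0.46*w - 3.57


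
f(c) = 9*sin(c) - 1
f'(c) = 9*cos(c)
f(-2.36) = -7.34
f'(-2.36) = -6.39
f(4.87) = -9.89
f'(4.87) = 1.41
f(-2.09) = -8.81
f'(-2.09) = -4.47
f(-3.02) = -2.09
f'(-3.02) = -8.93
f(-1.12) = -9.10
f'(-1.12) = 3.92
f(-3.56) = 2.66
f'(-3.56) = -8.22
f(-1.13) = -9.14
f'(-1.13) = 3.84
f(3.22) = -1.70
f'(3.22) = -8.97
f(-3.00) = -2.27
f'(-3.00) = -8.91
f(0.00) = -1.00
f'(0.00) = 9.00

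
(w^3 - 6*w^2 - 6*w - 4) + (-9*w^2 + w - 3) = w^3 - 15*w^2 - 5*w - 7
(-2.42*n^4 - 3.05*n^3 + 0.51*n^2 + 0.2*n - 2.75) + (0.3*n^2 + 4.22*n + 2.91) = -2.42*n^4 - 3.05*n^3 + 0.81*n^2 + 4.42*n + 0.16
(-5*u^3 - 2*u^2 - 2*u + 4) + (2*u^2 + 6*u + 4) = -5*u^3 + 4*u + 8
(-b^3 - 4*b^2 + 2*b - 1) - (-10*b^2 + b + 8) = -b^3 + 6*b^2 + b - 9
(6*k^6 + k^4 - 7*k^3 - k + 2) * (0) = 0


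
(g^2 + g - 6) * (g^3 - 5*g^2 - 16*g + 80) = g^5 - 4*g^4 - 27*g^3 + 94*g^2 + 176*g - 480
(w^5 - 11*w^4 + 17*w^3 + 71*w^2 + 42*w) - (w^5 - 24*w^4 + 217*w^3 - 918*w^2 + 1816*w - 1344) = 13*w^4 - 200*w^3 + 989*w^2 - 1774*w + 1344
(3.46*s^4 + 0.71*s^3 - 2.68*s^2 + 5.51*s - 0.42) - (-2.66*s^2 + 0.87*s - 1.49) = 3.46*s^4 + 0.71*s^3 - 0.02*s^2 + 4.64*s + 1.07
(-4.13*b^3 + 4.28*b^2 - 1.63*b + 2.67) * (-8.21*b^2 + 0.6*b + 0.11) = 33.9073*b^5 - 37.6168*b^4 + 15.496*b^3 - 22.4279*b^2 + 1.4227*b + 0.2937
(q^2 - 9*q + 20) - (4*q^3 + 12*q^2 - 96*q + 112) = -4*q^3 - 11*q^2 + 87*q - 92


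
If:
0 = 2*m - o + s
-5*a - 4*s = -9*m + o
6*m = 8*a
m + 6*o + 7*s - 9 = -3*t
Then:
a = 45/143 - 15*t/143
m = 60/143 - 20*t/143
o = 159/143 - 53*t/143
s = 3/11 - t/11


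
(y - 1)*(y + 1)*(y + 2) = y^3 + 2*y^2 - y - 2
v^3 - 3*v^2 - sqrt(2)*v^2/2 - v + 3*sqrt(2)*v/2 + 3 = (v - 3)*(v - sqrt(2))*(v + sqrt(2)/2)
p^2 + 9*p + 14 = (p + 2)*(p + 7)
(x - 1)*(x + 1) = x^2 - 1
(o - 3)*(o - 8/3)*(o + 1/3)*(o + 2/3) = o^4 - 14*o^3/3 + 23*o^2/9 + 182*o/27 + 16/9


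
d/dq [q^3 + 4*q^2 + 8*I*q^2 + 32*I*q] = 3*q^2 + q*(8 + 16*I) + 32*I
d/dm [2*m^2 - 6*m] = 4*m - 6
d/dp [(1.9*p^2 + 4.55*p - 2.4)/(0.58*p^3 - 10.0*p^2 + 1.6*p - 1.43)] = (-1.102*p^4 - 5.278*p^3 + 52.716*p^2 - 53.434*p - 2.6665)/(0.3364*p^6 - 11.6*p^5 + 101.856*p^4 - 33.6588*p^3 + 31.16*p^2 - 4.576*p + 2.0449)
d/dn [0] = 0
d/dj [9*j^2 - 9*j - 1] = 18*j - 9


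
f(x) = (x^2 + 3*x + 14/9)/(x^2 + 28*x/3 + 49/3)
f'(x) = (-2*x - 28/3)*(x^2 + 3*x + 14/9)/(x^2 + 28*x/3 + 49/3)^2 + (2*x + 3)/(x^2 + 28*x/3 + 49/3) = 19/(3*(x^2 + 14*x + 49))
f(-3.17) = -0.65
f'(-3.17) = 0.43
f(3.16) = 0.38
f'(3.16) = 0.06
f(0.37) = 0.14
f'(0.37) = 0.12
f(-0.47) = 0.03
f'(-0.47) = 0.15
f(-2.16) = -0.31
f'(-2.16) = 0.27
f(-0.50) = 0.03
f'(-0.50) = 0.15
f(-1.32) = -0.12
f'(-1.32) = 0.20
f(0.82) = 0.19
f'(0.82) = 0.10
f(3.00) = 0.37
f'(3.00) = 0.06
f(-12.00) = 2.27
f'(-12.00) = 0.25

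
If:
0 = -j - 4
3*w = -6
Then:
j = -4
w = -2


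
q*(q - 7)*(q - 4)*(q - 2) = q^4 - 13*q^3 + 50*q^2 - 56*q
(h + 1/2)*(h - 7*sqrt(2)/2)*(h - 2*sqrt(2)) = h^3 - 11*sqrt(2)*h^2/2 + h^2/2 - 11*sqrt(2)*h/4 + 14*h + 7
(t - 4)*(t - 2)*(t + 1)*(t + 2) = t^4 - 3*t^3 - 8*t^2 + 12*t + 16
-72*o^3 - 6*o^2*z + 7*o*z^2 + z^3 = (-3*o + z)*(4*o + z)*(6*o + z)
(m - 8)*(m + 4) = m^2 - 4*m - 32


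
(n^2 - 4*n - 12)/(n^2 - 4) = (n - 6)/(n - 2)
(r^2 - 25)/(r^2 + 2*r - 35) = (r + 5)/(r + 7)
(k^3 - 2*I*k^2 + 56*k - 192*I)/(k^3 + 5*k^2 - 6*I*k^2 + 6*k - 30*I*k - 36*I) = (k^2 + 4*I*k + 32)/(k^2 + 5*k + 6)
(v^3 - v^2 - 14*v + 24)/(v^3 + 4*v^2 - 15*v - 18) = (v^2 + 2*v - 8)/(v^2 + 7*v + 6)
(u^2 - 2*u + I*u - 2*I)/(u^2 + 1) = (u - 2)/(u - I)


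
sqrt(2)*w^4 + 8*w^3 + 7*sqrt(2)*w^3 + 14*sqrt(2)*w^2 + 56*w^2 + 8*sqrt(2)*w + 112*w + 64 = (w + 2)*(w + 4)*(w + 4*sqrt(2))*(sqrt(2)*w + sqrt(2))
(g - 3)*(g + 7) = g^2 + 4*g - 21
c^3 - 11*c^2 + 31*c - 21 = (c - 7)*(c - 3)*(c - 1)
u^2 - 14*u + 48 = (u - 8)*(u - 6)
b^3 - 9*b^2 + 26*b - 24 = (b - 4)*(b - 3)*(b - 2)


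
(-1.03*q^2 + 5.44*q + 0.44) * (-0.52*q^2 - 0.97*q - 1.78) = 0.5356*q^4 - 1.8297*q^3 - 3.6722*q^2 - 10.11*q - 0.7832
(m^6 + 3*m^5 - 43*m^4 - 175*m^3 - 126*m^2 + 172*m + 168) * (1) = m^6 + 3*m^5 - 43*m^4 - 175*m^3 - 126*m^2 + 172*m + 168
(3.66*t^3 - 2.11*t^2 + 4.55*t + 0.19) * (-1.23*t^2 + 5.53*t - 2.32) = -4.5018*t^5 + 22.8351*t^4 - 25.756*t^3 + 29.823*t^2 - 9.5053*t - 0.4408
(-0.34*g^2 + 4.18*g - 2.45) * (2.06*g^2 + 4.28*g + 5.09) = -0.7004*g^4 + 7.1556*g^3 + 11.1128*g^2 + 10.7902*g - 12.4705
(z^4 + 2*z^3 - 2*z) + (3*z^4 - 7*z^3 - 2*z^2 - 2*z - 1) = 4*z^4 - 5*z^3 - 2*z^2 - 4*z - 1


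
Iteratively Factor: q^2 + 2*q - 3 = (q - 1)*(q + 3)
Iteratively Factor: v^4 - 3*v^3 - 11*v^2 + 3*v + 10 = (v + 2)*(v^3 - 5*v^2 - v + 5) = (v - 5)*(v + 2)*(v^2 - 1) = (v - 5)*(v - 1)*(v + 2)*(v + 1)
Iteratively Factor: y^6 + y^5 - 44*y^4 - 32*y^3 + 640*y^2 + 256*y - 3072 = (y + 4)*(y^5 - 3*y^4 - 32*y^3 + 96*y^2 + 256*y - 768) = (y - 4)*(y + 4)*(y^4 + y^3 - 28*y^2 - 16*y + 192) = (y - 4)*(y - 3)*(y + 4)*(y^3 + 4*y^2 - 16*y - 64) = (y - 4)*(y - 3)*(y + 4)^2*(y^2 - 16) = (y - 4)^2*(y - 3)*(y + 4)^2*(y + 4)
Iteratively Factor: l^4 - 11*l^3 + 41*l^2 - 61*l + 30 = (l - 1)*(l^3 - 10*l^2 + 31*l - 30) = (l - 2)*(l - 1)*(l^2 - 8*l + 15) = (l - 5)*(l - 2)*(l - 1)*(l - 3)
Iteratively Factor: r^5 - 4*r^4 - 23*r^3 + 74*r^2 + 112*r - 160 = (r - 1)*(r^4 - 3*r^3 - 26*r^2 + 48*r + 160) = (r - 1)*(r + 4)*(r^3 - 7*r^2 + 2*r + 40) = (r - 1)*(r + 2)*(r + 4)*(r^2 - 9*r + 20) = (r - 4)*(r - 1)*(r + 2)*(r + 4)*(r - 5)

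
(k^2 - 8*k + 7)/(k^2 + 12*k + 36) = (k^2 - 8*k + 7)/(k^2 + 12*k + 36)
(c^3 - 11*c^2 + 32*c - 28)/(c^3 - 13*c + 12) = (c^3 - 11*c^2 + 32*c - 28)/(c^3 - 13*c + 12)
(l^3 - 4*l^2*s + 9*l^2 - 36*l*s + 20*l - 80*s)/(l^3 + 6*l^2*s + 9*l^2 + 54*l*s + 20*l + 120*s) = (l - 4*s)/(l + 6*s)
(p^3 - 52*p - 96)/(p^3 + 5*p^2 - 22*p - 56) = (p^2 - 2*p - 48)/(p^2 + 3*p - 28)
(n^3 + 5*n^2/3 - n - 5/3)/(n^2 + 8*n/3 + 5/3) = n - 1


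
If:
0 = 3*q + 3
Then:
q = -1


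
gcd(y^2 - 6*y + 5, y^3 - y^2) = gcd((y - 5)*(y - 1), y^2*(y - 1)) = y - 1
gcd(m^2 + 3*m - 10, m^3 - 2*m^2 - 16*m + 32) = m - 2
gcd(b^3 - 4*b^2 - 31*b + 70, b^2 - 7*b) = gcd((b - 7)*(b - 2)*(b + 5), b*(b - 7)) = b - 7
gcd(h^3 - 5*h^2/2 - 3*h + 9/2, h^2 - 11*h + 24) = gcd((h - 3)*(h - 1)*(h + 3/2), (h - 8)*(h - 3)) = h - 3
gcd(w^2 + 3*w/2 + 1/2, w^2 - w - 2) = w + 1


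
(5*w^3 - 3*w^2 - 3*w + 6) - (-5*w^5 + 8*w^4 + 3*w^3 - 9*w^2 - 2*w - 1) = 5*w^5 - 8*w^4 + 2*w^3 + 6*w^2 - w + 7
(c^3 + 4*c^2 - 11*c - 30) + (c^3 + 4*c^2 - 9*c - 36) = 2*c^3 + 8*c^2 - 20*c - 66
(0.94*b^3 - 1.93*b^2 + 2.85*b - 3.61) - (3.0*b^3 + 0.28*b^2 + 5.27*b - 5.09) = -2.06*b^3 - 2.21*b^2 - 2.42*b + 1.48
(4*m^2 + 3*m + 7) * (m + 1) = 4*m^3 + 7*m^2 + 10*m + 7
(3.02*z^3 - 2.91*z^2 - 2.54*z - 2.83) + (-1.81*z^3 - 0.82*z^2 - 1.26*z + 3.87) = 1.21*z^3 - 3.73*z^2 - 3.8*z + 1.04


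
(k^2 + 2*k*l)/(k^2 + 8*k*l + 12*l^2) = k/(k + 6*l)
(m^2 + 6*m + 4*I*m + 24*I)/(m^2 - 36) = (m + 4*I)/(m - 6)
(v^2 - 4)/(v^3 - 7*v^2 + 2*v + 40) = (v - 2)/(v^2 - 9*v + 20)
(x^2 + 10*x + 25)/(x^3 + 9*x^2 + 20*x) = (x + 5)/(x*(x + 4))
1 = 1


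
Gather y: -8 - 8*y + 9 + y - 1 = -7*y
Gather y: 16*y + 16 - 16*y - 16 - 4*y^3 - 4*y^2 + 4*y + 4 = -4*y^3 - 4*y^2 + 4*y + 4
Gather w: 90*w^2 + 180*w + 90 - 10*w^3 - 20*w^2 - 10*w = -10*w^3 + 70*w^2 + 170*w + 90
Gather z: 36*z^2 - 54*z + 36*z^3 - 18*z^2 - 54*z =36*z^3 + 18*z^2 - 108*z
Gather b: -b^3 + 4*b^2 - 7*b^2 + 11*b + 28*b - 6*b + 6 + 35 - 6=-b^3 - 3*b^2 + 33*b + 35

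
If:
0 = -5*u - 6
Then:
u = -6/5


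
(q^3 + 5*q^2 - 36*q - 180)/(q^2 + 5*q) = q - 36/q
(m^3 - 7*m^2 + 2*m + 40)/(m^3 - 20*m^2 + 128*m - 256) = (m^2 - 3*m - 10)/(m^2 - 16*m + 64)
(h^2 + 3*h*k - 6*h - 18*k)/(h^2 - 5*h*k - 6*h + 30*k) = (h + 3*k)/(h - 5*k)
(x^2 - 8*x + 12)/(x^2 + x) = (x^2 - 8*x + 12)/(x*(x + 1))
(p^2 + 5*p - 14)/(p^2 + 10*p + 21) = (p - 2)/(p + 3)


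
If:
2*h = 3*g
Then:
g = 2*h/3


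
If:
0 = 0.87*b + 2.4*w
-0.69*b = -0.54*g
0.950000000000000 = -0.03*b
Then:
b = -31.67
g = -40.46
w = 11.48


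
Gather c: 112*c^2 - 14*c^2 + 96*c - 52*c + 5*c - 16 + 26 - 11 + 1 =98*c^2 + 49*c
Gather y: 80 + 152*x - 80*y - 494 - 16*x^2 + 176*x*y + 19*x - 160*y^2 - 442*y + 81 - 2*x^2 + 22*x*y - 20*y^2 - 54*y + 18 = -18*x^2 + 171*x - 180*y^2 + y*(198*x - 576) - 315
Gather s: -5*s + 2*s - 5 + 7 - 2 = -3*s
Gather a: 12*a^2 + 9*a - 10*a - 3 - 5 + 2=12*a^2 - a - 6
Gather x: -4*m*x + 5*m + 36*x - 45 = 5*m + x*(36 - 4*m) - 45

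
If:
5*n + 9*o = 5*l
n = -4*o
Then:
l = -11*o/5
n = -4*o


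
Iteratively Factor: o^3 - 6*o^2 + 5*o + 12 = (o - 4)*(o^2 - 2*o - 3) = (o - 4)*(o - 3)*(o + 1)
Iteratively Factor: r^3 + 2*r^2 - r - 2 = (r - 1)*(r^2 + 3*r + 2) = (r - 1)*(r + 2)*(r + 1)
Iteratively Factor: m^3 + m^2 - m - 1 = (m + 1)*(m^2 - 1) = (m + 1)^2*(m - 1)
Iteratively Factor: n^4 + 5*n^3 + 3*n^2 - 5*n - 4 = (n + 1)*(n^3 + 4*n^2 - n - 4) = (n + 1)^2*(n^2 + 3*n - 4) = (n + 1)^2*(n + 4)*(n - 1)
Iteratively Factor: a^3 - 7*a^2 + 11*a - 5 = (a - 1)*(a^2 - 6*a + 5) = (a - 1)^2*(a - 5)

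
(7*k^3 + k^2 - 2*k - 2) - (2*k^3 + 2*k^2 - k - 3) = 5*k^3 - k^2 - k + 1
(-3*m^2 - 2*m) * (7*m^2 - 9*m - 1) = -21*m^4 + 13*m^3 + 21*m^2 + 2*m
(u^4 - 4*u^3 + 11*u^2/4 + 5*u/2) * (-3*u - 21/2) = -3*u^5 + 3*u^4/2 + 135*u^3/4 - 291*u^2/8 - 105*u/4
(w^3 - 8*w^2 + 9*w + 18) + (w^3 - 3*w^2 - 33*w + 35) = 2*w^3 - 11*w^2 - 24*w + 53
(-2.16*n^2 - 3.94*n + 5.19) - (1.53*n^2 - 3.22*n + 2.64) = -3.69*n^2 - 0.72*n + 2.55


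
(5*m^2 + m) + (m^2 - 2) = 6*m^2 + m - 2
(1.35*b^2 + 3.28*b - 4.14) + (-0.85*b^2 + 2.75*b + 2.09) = 0.5*b^2 + 6.03*b - 2.05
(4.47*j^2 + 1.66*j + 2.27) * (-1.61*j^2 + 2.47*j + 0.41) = -7.1967*j^4 + 8.3683*j^3 + 2.2782*j^2 + 6.2875*j + 0.9307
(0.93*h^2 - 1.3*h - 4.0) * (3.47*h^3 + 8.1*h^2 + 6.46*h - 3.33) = 3.2271*h^5 + 3.022*h^4 - 18.4022*h^3 - 43.8949*h^2 - 21.511*h + 13.32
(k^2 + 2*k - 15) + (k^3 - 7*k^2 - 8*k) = k^3 - 6*k^2 - 6*k - 15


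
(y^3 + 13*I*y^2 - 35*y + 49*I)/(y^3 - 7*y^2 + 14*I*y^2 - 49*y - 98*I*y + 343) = (y - I)/(y - 7)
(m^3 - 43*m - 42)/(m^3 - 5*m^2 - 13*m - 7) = (m + 6)/(m + 1)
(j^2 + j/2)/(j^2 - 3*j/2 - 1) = j/(j - 2)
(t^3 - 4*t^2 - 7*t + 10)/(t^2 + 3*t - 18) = (t^3 - 4*t^2 - 7*t + 10)/(t^2 + 3*t - 18)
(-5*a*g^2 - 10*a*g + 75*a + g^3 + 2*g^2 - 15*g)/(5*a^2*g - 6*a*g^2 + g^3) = (-g^2 - 2*g + 15)/(g*(a - g))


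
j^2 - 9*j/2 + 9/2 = (j - 3)*(j - 3/2)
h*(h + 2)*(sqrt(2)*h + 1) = sqrt(2)*h^3 + h^2 + 2*sqrt(2)*h^2 + 2*h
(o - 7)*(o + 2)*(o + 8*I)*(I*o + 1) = I*o^4 - 7*o^3 - 5*I*o^3 + 35*o^2 - 6*I*o^2 + 98*o - 40*I*o - 112*I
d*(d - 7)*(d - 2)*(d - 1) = d^4 - 10*d^3 + 23*d^2 - 14*d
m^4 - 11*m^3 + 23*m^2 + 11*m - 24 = (m - 8)*(m - 3)*(m - 1)*(m + 1)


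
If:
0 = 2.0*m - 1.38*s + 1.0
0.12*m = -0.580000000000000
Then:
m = -4.83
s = -6.28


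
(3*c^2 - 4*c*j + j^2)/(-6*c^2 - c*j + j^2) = (-c + j)/(2*c + j)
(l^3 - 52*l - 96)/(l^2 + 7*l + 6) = (l^2 - 6*l - 16)/(l + 1)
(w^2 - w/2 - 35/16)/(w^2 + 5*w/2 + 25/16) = (4*w - 7)/(4*w + 5)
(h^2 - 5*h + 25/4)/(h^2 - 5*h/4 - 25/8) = 2*(2*h - 5)/(4*h + 5)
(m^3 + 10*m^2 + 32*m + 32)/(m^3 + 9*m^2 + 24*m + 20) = (m^2 + 8*m + 16)/(m^2 + 7*m + 10)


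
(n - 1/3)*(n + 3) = n^2 + 8*n/3 - 1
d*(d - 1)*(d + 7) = d^3 + 6*d^2 - 7*d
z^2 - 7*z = z*(z - 7)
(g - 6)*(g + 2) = g^2 - 4*g - 12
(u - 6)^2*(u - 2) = u^3 - 14*u^2 + 60*u - 72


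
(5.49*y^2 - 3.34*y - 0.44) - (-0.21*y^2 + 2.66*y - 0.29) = 5.7*y^2 - 6.0*y - 0.15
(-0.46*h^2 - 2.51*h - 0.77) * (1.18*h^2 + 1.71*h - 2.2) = -0.5428*h^4 - 3.7484*h^3 - 4.1887*h^2 + 4.2053*h + 1.694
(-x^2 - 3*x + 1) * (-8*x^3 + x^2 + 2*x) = 8*x^5 + 23*x^4 - 13*x^3 - 5*x^2 + 2*x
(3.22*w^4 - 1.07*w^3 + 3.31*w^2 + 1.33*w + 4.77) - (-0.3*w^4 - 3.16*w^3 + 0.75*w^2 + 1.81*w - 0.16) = 3.52*w^4 + 2.09*w^3 + 2.56*w^2 - 0.48*w + 4.93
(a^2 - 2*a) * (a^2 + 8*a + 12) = a^4 + 6*a^3 - 4*a^2 - 24*a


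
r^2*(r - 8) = r^3 - 8*r^2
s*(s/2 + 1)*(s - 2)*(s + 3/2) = s^4/2 + 3*s^3/4 - 2*s^2 - 3*s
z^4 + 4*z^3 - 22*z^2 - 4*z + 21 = (z - 3)*(z - 1)*(z + 1)*(z + 7)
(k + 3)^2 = k^2 + 6*k + 9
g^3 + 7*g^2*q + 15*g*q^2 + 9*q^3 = (g + q)*(g + 3*q)^2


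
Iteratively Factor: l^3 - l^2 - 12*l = (l + 3)*(l^2 - 4*l) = (l - 4)*(l + 3)*(l)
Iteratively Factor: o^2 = (o)*(o)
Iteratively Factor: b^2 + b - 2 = (b + 2)*(b - 1)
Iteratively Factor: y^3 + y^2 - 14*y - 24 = (y + 3)*(y^2 - 2*y - 8) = (y + 2)*(y + 3)*(y - 4)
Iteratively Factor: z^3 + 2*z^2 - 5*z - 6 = (z + 3)*(z^2 - z - 2) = (z + 1)*(z + 3)*(z - 2)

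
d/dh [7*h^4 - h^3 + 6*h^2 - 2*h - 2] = 28*h^3 - 3*h^2 + 12*h - 2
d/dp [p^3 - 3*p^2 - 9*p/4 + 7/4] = 3*p^2 - 6*p - 9/4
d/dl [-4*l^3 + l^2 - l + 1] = -12*l^2 + 2*l - 1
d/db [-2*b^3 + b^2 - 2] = 2*b*(1 - 3*b)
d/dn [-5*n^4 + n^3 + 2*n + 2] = -20*n^3 + 3*n^2 + 2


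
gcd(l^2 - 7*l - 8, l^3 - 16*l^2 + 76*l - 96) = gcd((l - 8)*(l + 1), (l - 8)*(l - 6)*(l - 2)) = l - 8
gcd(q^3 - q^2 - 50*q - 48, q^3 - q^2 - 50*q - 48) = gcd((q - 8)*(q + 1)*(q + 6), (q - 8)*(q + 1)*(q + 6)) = q^3 - q^2 - 50*q - 48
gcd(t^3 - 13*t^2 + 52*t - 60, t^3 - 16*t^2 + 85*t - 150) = t^2 - 11*t + 30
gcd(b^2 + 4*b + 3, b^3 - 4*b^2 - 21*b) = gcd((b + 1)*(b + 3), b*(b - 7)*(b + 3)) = b + 3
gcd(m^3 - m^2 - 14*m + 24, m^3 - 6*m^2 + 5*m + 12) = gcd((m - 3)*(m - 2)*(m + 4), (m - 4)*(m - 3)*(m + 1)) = m - 3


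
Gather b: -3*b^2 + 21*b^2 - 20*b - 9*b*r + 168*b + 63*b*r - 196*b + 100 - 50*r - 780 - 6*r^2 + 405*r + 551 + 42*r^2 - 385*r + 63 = 18*b^2 + b*(54*r - 48) + 36*r^2 - 30*r - 66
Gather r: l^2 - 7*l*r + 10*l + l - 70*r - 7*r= l^2 + 11*l + r*(-7*l - 77)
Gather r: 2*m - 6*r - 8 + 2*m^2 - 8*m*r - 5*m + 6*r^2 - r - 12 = 2*m^2 - 3*m + 6*r^2 + r*(-8*m - 7) - 20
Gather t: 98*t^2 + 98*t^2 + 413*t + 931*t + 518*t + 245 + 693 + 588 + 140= 196*t^2 + 1862*t + 1666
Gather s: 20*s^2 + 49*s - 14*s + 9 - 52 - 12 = 20*s^2 + 35*s - 55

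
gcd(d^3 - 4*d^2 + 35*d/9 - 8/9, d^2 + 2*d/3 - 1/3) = d - 1/3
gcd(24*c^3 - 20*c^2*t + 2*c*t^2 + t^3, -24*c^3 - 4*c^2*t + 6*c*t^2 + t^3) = -12*c^2 + 4*c*t + t^2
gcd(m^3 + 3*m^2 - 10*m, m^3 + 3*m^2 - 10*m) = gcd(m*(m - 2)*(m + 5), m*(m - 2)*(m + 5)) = m^3 + 3*m^2 - 10*m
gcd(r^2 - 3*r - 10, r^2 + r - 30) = r - 5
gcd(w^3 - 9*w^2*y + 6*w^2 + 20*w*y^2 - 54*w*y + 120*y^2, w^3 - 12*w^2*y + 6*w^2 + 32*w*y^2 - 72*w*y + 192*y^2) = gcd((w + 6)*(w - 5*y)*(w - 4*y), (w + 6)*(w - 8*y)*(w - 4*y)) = -w^2 + 4*w*y - 6*w + 24*y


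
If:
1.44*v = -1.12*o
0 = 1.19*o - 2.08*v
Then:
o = 0.00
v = 0.00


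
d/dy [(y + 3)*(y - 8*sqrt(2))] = 2*y - 8*sqrt(2) + 3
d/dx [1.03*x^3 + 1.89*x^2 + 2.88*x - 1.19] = 3.09*x^2 + 3.78*x + 2.88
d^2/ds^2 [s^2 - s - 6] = 2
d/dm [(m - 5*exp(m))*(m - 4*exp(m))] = -9*m*exp(m) + 2*m + 40*exp(2*m) - 9*exp(m)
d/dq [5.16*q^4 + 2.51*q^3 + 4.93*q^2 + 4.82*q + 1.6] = 20.64*q^3 + 7.53*q^2 + 9.86*q + 4.82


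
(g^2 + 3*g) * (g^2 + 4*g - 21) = g^4 + 7*g^3 - 9*g^2 - 63*g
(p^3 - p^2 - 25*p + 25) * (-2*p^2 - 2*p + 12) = -2*p^5 + 64*p^3 - 12*p^2 - 350*p + 300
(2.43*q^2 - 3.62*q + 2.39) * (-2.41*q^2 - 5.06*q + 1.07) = -5.8563*q^4 - 3.5716*q^3 + 15.1574*q^2 - 15.9668*q + 2.5573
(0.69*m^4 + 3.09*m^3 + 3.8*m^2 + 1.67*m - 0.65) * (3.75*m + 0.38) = 2.5875*m^5 + 11.8497*m^4 + 15.4242*m^3 + 7.7065*m^2 - 1.8029*m - 0.247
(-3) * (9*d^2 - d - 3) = -27*d^2 + 3*d + 9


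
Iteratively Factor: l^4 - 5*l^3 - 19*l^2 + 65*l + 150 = (l - 5)*(l^3 - 19*l - 30) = (l - 5)*(l + 3)*(l^2 - 3*l - 10) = (l - 5)^2*(l + 3)*(l + 2)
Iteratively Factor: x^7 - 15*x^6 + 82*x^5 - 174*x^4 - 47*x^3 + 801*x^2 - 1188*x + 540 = (x - 3)*(x^6 - 12*x^5 + 46*x^4 - 36*x^3 - 155*x^2 + 336*x - 180) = (x - 3)^2*(x^5 - 9*x^4 + 19*x^3 + 21*x^2 - 92*x + 60) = (x - 5)*(x - 3)^2*(x^4 - 4*x^3 - x^2 + 16*x - 12) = (x - 5)*(x - 3)^3*(x^3 - x^2 - 4*x + 4) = (x - 5)*(x - 3)^3*(x - 1)*(x^2 - 4) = (x - 5)*(x - 3)^3*(x - 1)*(x + 2)*(x - 2)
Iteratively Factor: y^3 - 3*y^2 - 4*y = (y + 1)*(y^2 - 4*y) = y*(y + 1)*(y - 4)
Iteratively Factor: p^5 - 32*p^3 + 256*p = (p + 4)*(p^4 - 4*p^3 - 16*p^2 + 64*p) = (p - 4)*(p + 4)*(p^3 - 16*p) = p*(p - 4)*(p + 4)*(p^2 - 16) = p*(p - 4)*(p + 4)^2*(p - 4)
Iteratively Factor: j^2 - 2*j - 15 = (j + 3)*(j - 5)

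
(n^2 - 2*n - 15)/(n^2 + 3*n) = (n - 5)/n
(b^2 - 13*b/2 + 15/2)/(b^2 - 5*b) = (b - 3/2)/b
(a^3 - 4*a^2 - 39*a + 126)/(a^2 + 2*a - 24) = (a^2 - 10*a + 21)/(a - 4)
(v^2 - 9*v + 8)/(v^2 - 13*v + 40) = (v - 1)/(v - 5)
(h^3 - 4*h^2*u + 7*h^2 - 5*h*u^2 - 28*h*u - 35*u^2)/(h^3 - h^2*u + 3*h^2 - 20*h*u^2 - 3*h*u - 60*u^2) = (h^2 + h*u + 7*h + 7*u)/(h^2 + 4*h*u + 3*h + 12*u)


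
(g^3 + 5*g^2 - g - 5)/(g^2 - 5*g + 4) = (g^2 + 6*g + 5)/(g - 4)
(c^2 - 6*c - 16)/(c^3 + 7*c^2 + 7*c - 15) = (c^2 - 6*c - 16)/(c^3 + 7*c^2 + 7*c - 15)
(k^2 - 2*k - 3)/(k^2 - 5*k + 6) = (k + 1)/(k - 2)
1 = 1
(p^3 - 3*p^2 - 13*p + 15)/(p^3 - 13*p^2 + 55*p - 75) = (p^2 + 2*p - 3)/(p^2 - 8*p + 15)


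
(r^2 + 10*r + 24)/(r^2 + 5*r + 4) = (r + 6)/(r + 1)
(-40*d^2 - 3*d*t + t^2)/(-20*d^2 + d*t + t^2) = (-8*d + t)/(-4*d + t)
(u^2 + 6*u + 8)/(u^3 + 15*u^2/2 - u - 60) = 2*(u + 2)/(2*u^2 + 7*u - 30)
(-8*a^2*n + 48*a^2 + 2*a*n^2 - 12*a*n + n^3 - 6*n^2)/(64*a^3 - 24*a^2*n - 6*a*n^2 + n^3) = (6 - n)/(8*a - n)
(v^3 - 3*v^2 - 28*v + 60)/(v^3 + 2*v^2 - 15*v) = (v^2 - 8*v + 12)/(v*(v - 3))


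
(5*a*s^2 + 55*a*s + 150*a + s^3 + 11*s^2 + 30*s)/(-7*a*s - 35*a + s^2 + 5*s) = (5*a*s + 30*a + s^2 + 6*s)/(-7*a + s)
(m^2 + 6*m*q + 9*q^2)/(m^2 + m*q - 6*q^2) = (-m - 3*q)/(-m + 2*q)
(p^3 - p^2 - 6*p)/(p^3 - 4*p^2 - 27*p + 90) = p*(p + 2)/(p^2 - p - 30)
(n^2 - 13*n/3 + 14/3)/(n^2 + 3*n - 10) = (n - 7/3)/(n + 5)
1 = 1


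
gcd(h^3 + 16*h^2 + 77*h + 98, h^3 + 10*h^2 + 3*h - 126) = h + 7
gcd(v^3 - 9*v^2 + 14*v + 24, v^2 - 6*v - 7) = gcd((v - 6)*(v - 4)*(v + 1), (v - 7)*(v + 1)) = v + 1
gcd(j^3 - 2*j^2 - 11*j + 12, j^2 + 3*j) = j + 3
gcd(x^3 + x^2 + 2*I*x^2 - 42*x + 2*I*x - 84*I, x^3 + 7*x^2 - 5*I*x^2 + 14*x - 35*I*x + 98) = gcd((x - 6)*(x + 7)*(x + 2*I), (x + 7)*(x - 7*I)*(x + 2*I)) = x^2 + x*(7 + 2*I) + 14*I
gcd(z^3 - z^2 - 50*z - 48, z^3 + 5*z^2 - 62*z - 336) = z^2 - 2*z - 48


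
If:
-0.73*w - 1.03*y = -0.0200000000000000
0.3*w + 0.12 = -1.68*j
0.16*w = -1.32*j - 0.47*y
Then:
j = -0.03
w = -0.21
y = 0.17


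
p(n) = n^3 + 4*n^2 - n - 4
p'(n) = 3*n^2 + 8*n - 1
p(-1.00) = 0.00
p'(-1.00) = -6.00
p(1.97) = 17.20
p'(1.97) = 26.40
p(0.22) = -4.02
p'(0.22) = 0.91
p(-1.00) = 0.00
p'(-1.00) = -6.00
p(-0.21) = -3.62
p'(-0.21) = -2.55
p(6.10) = 365.72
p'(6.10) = 159.43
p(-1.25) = 1.55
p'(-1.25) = -6.31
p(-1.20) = 1.23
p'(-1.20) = -6.28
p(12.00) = 2288.00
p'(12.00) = 527.00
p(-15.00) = -2464.00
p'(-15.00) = 554.00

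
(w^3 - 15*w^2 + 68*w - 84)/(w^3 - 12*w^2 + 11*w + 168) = (w^2 - 8*w + 12)/(w^2 - 5*w - 24)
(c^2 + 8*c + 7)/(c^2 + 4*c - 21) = (c + 1)/(c - 3)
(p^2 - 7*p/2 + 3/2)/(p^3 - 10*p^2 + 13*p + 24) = (p - 1/2)/(p^2 - 7*p - 8)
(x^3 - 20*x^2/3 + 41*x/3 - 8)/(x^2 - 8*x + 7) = (x^2 - 17*x/3 + 8)/(x - 7)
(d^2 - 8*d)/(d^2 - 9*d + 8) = d/(d - 1)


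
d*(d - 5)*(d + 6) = d^3 + d^2 - 30*d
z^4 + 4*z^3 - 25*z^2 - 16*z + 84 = (z - 3)*(z - 2)*(z + 2)*(z + 7)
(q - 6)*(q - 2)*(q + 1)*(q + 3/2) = q^4 - 11*q^3/2 - 13*q^2/2 + 18*q + 18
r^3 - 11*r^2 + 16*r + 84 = (r - 7)*(r - 6)*(r + 2)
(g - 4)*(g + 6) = g^2 + 2*g - 24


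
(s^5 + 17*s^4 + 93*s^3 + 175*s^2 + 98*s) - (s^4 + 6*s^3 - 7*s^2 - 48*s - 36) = s^5 + 16*s^4 + 87*s^3 + 182*s^2 + 146*s + 36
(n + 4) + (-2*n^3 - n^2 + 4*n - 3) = -2*n^3 - n^2 + 5*n + 1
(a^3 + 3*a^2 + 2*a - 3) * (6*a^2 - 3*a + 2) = 6*a^5 + 15*a^4 + 5*a^3 - 18*a^2 + 13*a - 6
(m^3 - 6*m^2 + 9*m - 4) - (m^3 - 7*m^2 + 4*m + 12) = m^2 + 5*m - 16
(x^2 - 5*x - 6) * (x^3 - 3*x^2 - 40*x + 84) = x^5 - 8*x^4 - 31*x^3 + 302*x^2 - 180*x - 504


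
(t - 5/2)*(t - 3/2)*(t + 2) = t^3 - 2*t^2 - 17*t/4 + 15/2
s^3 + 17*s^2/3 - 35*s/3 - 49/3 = (s - 7/3)*(s + 1)*(s + 7)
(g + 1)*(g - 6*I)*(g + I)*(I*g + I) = I*g^4 + 5*g^3 + 2*I*g^3 + 10*g^2 + 7*I*g^2 + 5*g + 12*I*g + 6*I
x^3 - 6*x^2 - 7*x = x*(x - 7)*(x + 1)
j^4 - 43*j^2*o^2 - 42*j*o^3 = j*(j - 7*o)*(j + o)*(j + 6*o)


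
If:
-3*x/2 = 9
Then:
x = -6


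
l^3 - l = l*(l - 1)*(l + 1)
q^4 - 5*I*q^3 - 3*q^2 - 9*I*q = q*(q - 3*I)^2*(q + I)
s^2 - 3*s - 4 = (s - 4)*(s + 1)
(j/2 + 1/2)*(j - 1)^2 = j^3/2 - j^2/2 - j/2 + 1/2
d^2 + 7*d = d*(d + 7)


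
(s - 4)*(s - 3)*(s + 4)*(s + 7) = s^4 + 4*s^3 - 37*s^2 - 64*s + 336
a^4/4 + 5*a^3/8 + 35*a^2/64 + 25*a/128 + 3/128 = (a/4 + 1/4)*(a + 1/4)*(a + 1/2)*(a + 3/4)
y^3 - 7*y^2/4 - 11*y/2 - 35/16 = (y - 7/2)*(y + 1/2)*(y + 5/4)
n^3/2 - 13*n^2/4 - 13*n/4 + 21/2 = (n/2 + 1)*(n - 7)*(n - 3/2)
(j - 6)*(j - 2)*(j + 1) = j^3 - 7*j^2 + 4*j + 12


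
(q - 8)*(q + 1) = q^2 - 7*q - 8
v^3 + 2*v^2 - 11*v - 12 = (v - 3)*(v + 1)*(v + 4)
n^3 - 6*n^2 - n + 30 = (n - 5)*(n - 3)*(n + 2)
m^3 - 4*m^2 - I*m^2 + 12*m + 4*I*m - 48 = (m - 4)*(m - 4*I)*(m + 3*I)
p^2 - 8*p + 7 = (p - 7)*(p - 1)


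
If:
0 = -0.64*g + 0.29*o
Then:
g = 0.453125*o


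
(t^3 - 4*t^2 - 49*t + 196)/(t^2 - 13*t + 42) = (t^2 + 3*t - 28)/(t - 6)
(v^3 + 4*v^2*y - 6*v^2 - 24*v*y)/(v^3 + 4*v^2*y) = (v - 6)/v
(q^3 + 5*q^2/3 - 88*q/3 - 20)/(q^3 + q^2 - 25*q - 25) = (q^2 + 20*q/3 + 4)/(q^2 + 6*q + 5)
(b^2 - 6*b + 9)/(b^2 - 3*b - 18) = (-b^2 + 6*b - 9)/(-b^2 + 3*b + 18)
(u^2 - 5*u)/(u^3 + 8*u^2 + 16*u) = (u - 5)/(u^2 + 8*u + 16)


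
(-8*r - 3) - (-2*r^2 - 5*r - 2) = 2*r^2 - 3*r - 1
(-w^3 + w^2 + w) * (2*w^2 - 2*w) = -2*w^5 + 4*w^4 - 2*w^2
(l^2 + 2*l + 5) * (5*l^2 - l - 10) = 5*l^4 + 9*l^3 + 13*l^2 - 25*l - 50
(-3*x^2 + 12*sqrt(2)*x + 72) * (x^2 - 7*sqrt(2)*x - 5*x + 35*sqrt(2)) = -3*x^4 + 15*x^3 + 33*sqrt(2)*x^3 - 165*sqrt(2)*x^2 - 96*x^2 - 504*sqrt(2)*x + 480*x + 2520*sqrt(2)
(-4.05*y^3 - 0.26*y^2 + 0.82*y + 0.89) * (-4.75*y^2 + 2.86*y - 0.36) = 19.2375*y^5 - 10.348*y^4 - 3.1806*y^3 - 1.7887*y^2 + 2.2502*y - 0.3204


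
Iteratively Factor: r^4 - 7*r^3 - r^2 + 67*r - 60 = (r + 3)*(r^3 - 10*r^2 + 29*r - 20) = (r - 5)*(r + 3)*(r^2 - 5*r + 4) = (r - 5)*(r - 4)*(r + 3)*(r - 1)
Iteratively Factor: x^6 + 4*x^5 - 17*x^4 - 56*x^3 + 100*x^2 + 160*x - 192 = (x - 2)*(x^5 + 6*x^4 - 5*x^3 - 66*x^2 - 32*x + 96) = (x - 2)*(x + 2)*(x^4 + 4*x^3 - 13*x^2 - 40*x + 48) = (x - 2)*(x - 1)*(x + 2)*(x^3 + 5*x^2 - 8*x - 48) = (x - 2)*(x - 1)*(x + 2)*(x + 4)*(x^2 + x - 12) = (x - 3)*(x - 2)*(x - 1)*(x + 2)*(x + 4)*(x + 4)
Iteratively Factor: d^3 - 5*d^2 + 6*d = (d)*(d^2 - 5*d + 6) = d*(d - 3)*(d - 2)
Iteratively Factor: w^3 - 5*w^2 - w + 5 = (w - 1)*(w^2 - 4*w - 5) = (w - 5)*(w - 1)*(w + 1)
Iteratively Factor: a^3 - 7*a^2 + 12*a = (a - 4)*(a^2 - 3*a) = (a - 4)*(a - 3)*(a)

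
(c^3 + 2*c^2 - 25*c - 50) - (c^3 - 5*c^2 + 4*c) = 7*c^2 - 29*c - 50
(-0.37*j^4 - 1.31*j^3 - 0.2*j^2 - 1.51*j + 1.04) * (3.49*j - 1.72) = -1.2913*j^5 - 3.9355*j^4 + 1.5552*j^3 - 4.9259*j^2 + 6.2268*j - 1.7888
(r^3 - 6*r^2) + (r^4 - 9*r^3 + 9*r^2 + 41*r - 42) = r^4 - 8*r^3 + 3*r^2 + 41*r - 42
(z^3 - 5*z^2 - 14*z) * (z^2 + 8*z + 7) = z^5 + 3*z^4 - 47*z^3 - 147*z^2 - 98*z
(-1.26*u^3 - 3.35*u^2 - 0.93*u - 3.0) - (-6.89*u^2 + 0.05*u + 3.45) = -1.26*u^3 + 3.54*u^2 - 0.98*u - 6.45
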